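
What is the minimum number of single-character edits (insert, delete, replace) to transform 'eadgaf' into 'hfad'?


Building DP table for s1='eadgaf' (len 6) and s2='hfad' (len 4):
       h  f  a  d
    0  1  2  3  4
  e 1  1  2  3  4
  a 2  2  2  2  3
  d 3  3  3  3  2
  g 4  4  4  4  3
  a 5  5  5  4  4
  f 6  6  5  5  5
Edit distance = dp[6][4] = 5

5


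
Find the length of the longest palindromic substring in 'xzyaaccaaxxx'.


Scanning 'xzyaaccaaxxx' for palindromic substrings.
Substring at positions 3-8: 'aaccaa'.
Check: reverse('aaccaa') = 'aaccaa' -> palindrome confirmed.
Neighbouring characters ('y' / 'x') break symmetry, so it cannot extend further.
No longer palindromic substring exists; longest length = 6

6


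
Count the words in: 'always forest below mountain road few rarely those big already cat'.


Counting words by splitting on spaces:
  Word 1: 'always'
  Word 2: 'forest'
  Word 3: 'below'
  Word 4: 'mountain'
  Word 5: 'road'
  Word 6: 'few'
  Word 7: 'rarely'
  Word 8: 'those'
  Word 9: 'big'
  Word 10: 'already'
  Word 11: 'cat'
Total words: 11

11


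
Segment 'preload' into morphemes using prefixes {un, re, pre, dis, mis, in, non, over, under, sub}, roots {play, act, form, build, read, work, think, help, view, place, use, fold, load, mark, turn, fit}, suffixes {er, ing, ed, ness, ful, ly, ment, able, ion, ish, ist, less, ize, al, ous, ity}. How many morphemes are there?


Segmenting 'preload' against the inventory:
  'pre' -> prefix (morpheme 1)
  'load' -> root (morpheme 2)
Total morphemes: 2

2


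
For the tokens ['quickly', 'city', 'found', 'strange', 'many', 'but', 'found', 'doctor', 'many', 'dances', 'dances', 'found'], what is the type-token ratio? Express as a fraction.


Tokens: 12
Unique types: ('but', 'city', 'dances', 'doctor', 'found', 'many', 'quickly', 'strange') = 8
TTR = 8/12
Simplify: divide both by 4 -> 2/3
TTR = 2/3

2/3


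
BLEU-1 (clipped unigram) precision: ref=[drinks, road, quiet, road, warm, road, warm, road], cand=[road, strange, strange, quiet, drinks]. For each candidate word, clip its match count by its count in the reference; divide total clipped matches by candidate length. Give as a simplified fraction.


Reference word counts: {'drinks': 1, 'quiet': 1, 'road': 4, 'warm': 2}
Checking each candidate word (with clipping):
  'road' -> in reference (ref count 4, used 1/4) -> match (matches: 1)
  'strange' -> not in reference -> no match (matches: 1)
  'strange' -> not in reference -> no match (matches: 1)
  'quiet' -> in reference (ref count 1, used 1/1) -> match (matches: 2)
  'drinks' -> in reference (ref count 1, used 1/1) -> match (matches: 3)
Clipped matches: 3, Candidate length: 5
Precision = 3/5

3/5


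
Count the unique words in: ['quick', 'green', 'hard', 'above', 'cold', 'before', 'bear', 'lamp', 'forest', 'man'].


Listing all tokens and tracking unique types:
  Token 1: 'quick' -> NEW (unique so far: 1)
  Token 2: 'green' -> NEW (unique so far: 2)
  Token 3: 'hard' -> NEW (unique so far: 3)
  Token 4: 'above' -> NEW (unique so far: 4)
  Token 5: 'cold' -> NEW (unique so far: 5)
  Token 6: 'before' -> NEW (unique so far: 6)
  Token 7: 'bear' -> NEW (unique so far: 7)
  Token 8: 'lamp' -> NEW (unique so far: 8)
  Token 9: 'forest' -> NEW (unique so far: 9)
  Token 10: 'man' -> NEW (unique so far: 10)
Unique types: ('above', 'bear', 'before', 'cold', 'forest', 'green', 'hard', 'lamp', 'man', 'quick')
Vocabulary size: 10

10


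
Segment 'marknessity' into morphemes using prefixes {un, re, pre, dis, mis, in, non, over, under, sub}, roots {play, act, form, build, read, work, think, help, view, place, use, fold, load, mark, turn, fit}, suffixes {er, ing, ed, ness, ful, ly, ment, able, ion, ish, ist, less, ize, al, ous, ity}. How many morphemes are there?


Segmenting 'marknessity' against the inventory:
  'mark' -> root (morpheme 1)
  'ness' -> suffix (morpheme 2)
  'ity' -> suffix (morpheme 3)
Total morphemes: 3

3


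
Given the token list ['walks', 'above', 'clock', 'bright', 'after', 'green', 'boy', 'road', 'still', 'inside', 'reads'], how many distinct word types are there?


Listing all tokens and tracking unique types:
  Token 1: 'walks' -> NEW (unique so far: 1)
  Token 2: 'above' -> NEW (unique so far: 2)
  Token 3: 'clock' -> NEW (unique so far: 3)
  Token 4: 'bright' -> NEW (unique so far: 4)
  Token 5: 'after' -> NEW (unique so far: 5)
  Token 6: 'green' -> NEW (unique so far: 6)
  Token 7: 'boy' -> NEW (unique so far: 7)
  Token 8: 'road' -> NEW (unique so far: 8)
  Token 9: 'still' -> NEW (unique so far: 9)
  Token 10: 'inside' -> NEW (unique so far: 10)
  Token 11: 'reads' -> NEW (unique so far: 11)
Unique types: ('above', 'after', 'boy', 'bright', 'clock', 'green', 'inside', 'reads', 'road', 'still', 'walks')
Vocabulary size: 11

11


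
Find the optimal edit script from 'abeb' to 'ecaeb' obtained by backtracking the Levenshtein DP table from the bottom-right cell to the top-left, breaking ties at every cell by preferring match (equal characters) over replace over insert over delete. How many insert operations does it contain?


Edit distance = 3. Backtracking from cell (4, 5) with preference match > replace > insert > delete,
then listing the resulting alignment 'abeb' -> 'ecaeb' left to right:
  Step 1: insert 'e' [insertion #1]
  Step 2: replace a->c
  Step 3: replace b->a
  Step 4: keep 'e'
  Step 5: keep 'b'
Total insertions: 1

1


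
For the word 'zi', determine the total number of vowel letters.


Scanning each character of 'zi':
  Position 1: 'z' -> consonant (running count: 0)
  Position 2: 'i' -> vowel (running count: 1)
Total vowels: 1

1


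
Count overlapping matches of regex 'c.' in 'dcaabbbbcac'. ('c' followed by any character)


Pattern: c. means 'c' followed by any character.
Scanning 'dcaabbbbcac' position-by-position:
  Pos 0: window 'dc' -> no
  Pos 1: window 'ca' -> MATCH
  Pos 2: window 'aa' -> no
  Pos 3: window 'ab' -> no
  Pos 4: window 'bb' -> no
  Pos 5: window 'bb' -> no
  Pos 6: window 'bb' -> no
  Pos 7: window 'bc' -> no
  Pos 8: window 'ca' -> MATCH
  Pos 9: window 'ac' -> no
  Pos 10: window 'c' -> no
Total matches: 2

2


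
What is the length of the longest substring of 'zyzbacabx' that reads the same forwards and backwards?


Scanning 'zyzbacabx' for palindromic substrings.
Substring at positions 3-7: 'bacab'.
Check: reverse('bacab') = 'bacab' -> palindrome confirmed.
Neighbouring characters ('z' / 'x') break symmetry, so it cannot extend further.
No longer palindromic substring exists; longest length = 5

5


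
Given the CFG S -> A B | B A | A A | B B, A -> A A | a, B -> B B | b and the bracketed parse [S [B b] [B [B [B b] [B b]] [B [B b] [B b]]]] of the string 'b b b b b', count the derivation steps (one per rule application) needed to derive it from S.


Every bracketed nonterminal node [X ...] in the tree is produced by exactly one rule application.
Reading the tree off as a leftmost derivation:
  Step 1: S  =>  B B   (applied S -> B B)
  Step 2: B B  =>  b B   (applied B -> b)
  Step 3: b B  =>  b B B   (applied B -> B B)
  Step 4: b B B  =>  b B B B   (applied B -> B B)
  Step 5: b B B B  =>  b b B B   (applied B -> b)
  Step 6: b b B B  =>  b b b B   (applied B -> b)
  Step 7: b b b B  =>  b b b B B   (applied B -> B B)
  Step 8: b b b B B  =>  b b b b B   (applied B -> b)
  Step 9: b b b b B  =>  b b b b b   (applied B -> b)
Final yield: b b b b b
Total rewrite steps: 9

9


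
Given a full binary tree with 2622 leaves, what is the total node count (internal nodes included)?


Leaf nodes (terminals): 2622
Internal nodes = n - 1 = 2622 - 1 = 2621
Total = leaves + internal = 2622 + 2621 = 5243

5243


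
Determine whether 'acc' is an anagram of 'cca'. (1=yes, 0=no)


Sort characters of 'acc': 'acc'
Sort characters of 'cca': 'acc'
Sorted forms match -> they ARE anagrams
Result: 1

1


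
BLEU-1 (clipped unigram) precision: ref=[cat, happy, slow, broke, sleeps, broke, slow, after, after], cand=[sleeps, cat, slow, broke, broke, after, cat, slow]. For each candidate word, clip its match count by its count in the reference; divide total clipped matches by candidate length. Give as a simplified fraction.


Reference word counts: {'after': 2, 'broke': 2, 'cat': 1, 'happy': 1, 'sleeps': 1, 'slow': 2}
Checking each candidate word (with clipping):
  'sleeps' -> in reference (ref count 1, used 1/1) -> match (matches: 1)
  'cat' -> in reference (ref count 1, used 1/1) -> match (matches: 2)
  'slow' -> in reference (ref count 2, used 1/2) -> match (matches: 3)
  'broke' -> in reference (ref count 2, used 1/2) -> match (matches: 4)
  'broke' -> in reference (ref count 2, used 2/2) -> match (matches: 5)
  'after' -> in reference (ref count 2, used 1/2) -> match (matches: 6)
  'cat' -> ref count 1 already used up (1/1) -> clipped, no match (matches: 6)
  'slow' -> in reference (ref count 2, used 2/2) -> match (matches: 7)
Clipped matches: 7, Candidate length: 8
Precision = 7/8

7/8


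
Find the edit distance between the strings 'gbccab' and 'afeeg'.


Building DP table for s1='gbccab' (len 6) and s2='afeeg' (len 5):
       a  f  e  e  g
    0  1  2  3  4  5
  g 1  1  2  3  4  4
  b 2  2  2  3  4  5
  c 3  3  3  3  4  5
  c 4  4  4  4  4  5
  a 5  4  5  5  5  5
  b 6  5  5  6  6  6
Edit distance = dp[6][5] = 6

6


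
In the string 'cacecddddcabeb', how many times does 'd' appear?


Scanning 'cacecddddcabeb' for 'd':
  Position 5: 'd' -> MATCH (count: 1)
  Position 6: 'd' -> MATCH (count: 2)
  Position 7: 'd' -> MATCH (count: 3)
  Position 8: 'd' -> MATCH (count: 4)
Total occurrences of 'd': 4

4


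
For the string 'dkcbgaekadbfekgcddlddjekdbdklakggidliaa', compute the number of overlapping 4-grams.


String 'dkcbgaekadbfekgcddlddjekdbdklakggidliaa' has length L = 39.
Number of overlapping n-grams = L - n + 1
Substituting: 39 - 4 + 1 = 36

36


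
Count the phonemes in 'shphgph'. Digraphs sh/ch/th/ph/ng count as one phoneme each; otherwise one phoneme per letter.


Parsing 'shphgph' greedily, digraphs first:
  'sh' -> digraph (1 consonant phoneme) (phonemes so far: 1)
  'ph' -> digraph (1 consonant phoneme) (phonemes so far: 2)
  'g' -> consonant phoneme (phonemes so far: 3)
  'ph' -> digraph (1 consonant phoneme) (phonemes so far: 4)
Total phonemes: 4

4


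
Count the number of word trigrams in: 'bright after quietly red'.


Word trigrams from [4] words:
  Trigram 1: (bright after quietly)
  Trigram 2: (after quietly red)
Total word trigrams: 4 - 2 = 2

2


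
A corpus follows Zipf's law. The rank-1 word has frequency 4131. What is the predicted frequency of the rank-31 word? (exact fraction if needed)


Zipf's law: freq(rank) = f1 / rank
f1 = 4131, rank = 31
freq = 4131 / 31
GCD(4131, 31) = 1
Simplified: 4131/31

4131/31


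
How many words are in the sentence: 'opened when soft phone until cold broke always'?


Counting words by splitting on spaces:
  Word 1: 'opened'
  Word 2: 'when'
  Word 3: 'soft'
  Word 4: 'phone'
  Word 5: 'until'
  Word 6: 'cold'
  Word 7: 'broke'
  Word 8: 'always'
Total words: 8

8


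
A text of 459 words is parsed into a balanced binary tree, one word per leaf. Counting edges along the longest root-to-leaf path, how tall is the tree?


In a balanced binary tree with n leaves the deepest leaf is ceil(log2(n)) edges below the root.
log2(459) = 8.8424
ceil(8.8424) = 9
height (edges) = 9

9


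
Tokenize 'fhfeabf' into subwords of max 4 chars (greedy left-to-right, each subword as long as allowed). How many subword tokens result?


'fhfeabf' has 7 characters.
Chunking with max size 4:
  Chunk 1: 'fhfe' (positions 0-3)
  Chunk 2: 'abf' (positions 4-6)
Total chunks: ceil(7 / 4) = 2

2


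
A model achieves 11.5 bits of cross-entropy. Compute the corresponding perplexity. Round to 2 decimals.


Perplexity formula: PP = 2^H
H = 11.5
PP = 2^11.5
Decompose: 2^11.5 = 2^11 * 2^0.5 = 2^11 * sqrt(2)
2^11 = 2048, sqrt(2) ~ 1.4142136
PP ~ 2048 * 1.4142136 = 2896.3094528
Rounded to 2 decimals: 2896.31

2896.31


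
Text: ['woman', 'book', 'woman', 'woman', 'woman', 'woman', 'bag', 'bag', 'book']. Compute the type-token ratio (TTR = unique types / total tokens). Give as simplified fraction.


Tokens: 9
Unique types: ('bag', 'book', 'woman') = 3
TTR = 3/9
Simplify: divide both by 3 -> 1/3
TTR = 1/3

1/3


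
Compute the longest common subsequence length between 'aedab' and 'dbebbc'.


DP table for LCS of 'aedab' and 'dbebbc':
       d  b  e  b  b  c
    0  0  0  0  0  0  0
  a 0  0  0  0  0  0  0
  e 0  0  0  1  1  1  1
  d 0  1  1  1  1  1  1
  a 0  1  1  1  1  1  1
  b 0  1  2  2  2  2  2
LCS: 'eb'
LCS length = 2

2


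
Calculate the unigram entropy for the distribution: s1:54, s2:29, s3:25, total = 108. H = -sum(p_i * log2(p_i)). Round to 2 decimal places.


Computing entropy H = -sum(p_i * log2(p_i)):
  s1: p = 54/108 = 0.5000, -p*log2(p) = 0.5000
  s2: p = 29/108 = 0.2685, -p*log2(p) = 0.5094
  s3: p = 25/108 = 0.2315, -p*log2(p) = 0.4887
H = sum of terms = 1.4981
Rounded to 2 decimals: 1.50

1.50


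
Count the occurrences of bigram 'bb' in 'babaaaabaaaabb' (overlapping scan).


Scanning 'babaaaabaaaabb' for bigram 'bb':
  Position 0: 'ba' -> no
  Position 1: 'ab' -> no
  Position 2: 'ba' -> no
  Position 3: 'aa' -> no
  Position 4: 'aa' -> no
  Position 5: 'aa' -> no
  Position 6: 'ab' -> no
  Position 7: 'ba' -> no
  Position 8: 'aa' -> no
  Position 9: 'aa' -> no
  Position 10: 'aa' -> no
  Position 11: 'ab' -> no
  Position 12: 'bb' -> MATCH
Total matches: 1

1


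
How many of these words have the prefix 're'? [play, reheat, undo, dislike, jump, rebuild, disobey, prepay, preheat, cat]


Checking each word for prefix 're':
  'play' -> no (count: 0)
  'reheat' -> YES, starts with 're' (count: 1)
  'undo' -> no (count: 1)
  'dislike' -> no (count: 1)
  'jump' -> no (count: 1)
  'rebuild' -> YES, starts with 're' (count: 2)
  'disobey' -> no (count: 2)
  'prepay' -> no (count: 2)
  'preheat' -> no (count: 2)
  'cat' -> no (count: 2)
Total with prefix 're': 2

2


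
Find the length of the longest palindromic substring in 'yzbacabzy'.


Scanning 'yzbacabzy' for palindromic substrings.
Substring at positions 0-8: 'yzbacabzy'.
Check: reverse('yzbacabzy') = 'yzbacabzy' -> palindrome confirmed.
No longer palindromic substring exists; longest length = 9

9


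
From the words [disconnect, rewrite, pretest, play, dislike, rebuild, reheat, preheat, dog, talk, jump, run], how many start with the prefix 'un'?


Checking each word for prefix 'un':
  'disconnect' -> no (count: 0)
  'rewrite' -> no (count: 0)
  'pretest' -> no (count: 0)
  'play' -> no (count: 0)
  'dislike' -> no (count: 0)
  'rebuild' -> no (count: 0)
  'reheat' -> no (count: 0)
  'preheat' -> no (count: 0)
  'dog' -> no (count: 0)
  'talk' -> no (count: 0)
  'jump' -> no (count: 0)
  'run' -> no (count: 0)
Total with prefix 'un': 0

0


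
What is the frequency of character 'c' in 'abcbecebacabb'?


Scanning 'abcbecebacabb' for 'c':
  Position 2: 'c' -> MATCH (count: 1)
  Position 5: 'c' -> MATCH (count: 2)
  Position 9: 'c' -> MATCH (count: 3)
Total occurrences of 'c': 3

3


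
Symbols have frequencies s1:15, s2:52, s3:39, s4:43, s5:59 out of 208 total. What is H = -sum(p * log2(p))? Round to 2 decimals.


Computing entropy H = -sum(p_i * log2(p_i)):
  s1: p = 15/208 = 0.0721, -p*log2(p) = 0.2736
  s2: p = 52/208 = 0.2500, -p*log2(p) = 0.5000
  s3: p = 39/208 = 0.1875, -p*log2(p) = 0.4528
  s4: p = 43/208 = 0.2067, -p*log2(p) = 0.4701
  s5: p = 59/208 = 0.2837, -p*log2(p) = 0.5156
H = sum of terms = 2.2121
Rounded to 2 decimals: 2.21

2.21


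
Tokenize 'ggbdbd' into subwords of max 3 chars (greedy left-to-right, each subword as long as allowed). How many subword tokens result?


'ggbdbd' has 6 characters.
Chunking with max size 3:
  Chunk 1: 'ggb' (positions 0-2)
  Chunk 2: 'dbd' (positions 3-5)
Total chunks: ceil(6 / 3) = 2

2


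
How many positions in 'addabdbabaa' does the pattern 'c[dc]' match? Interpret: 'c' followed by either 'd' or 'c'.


Pattern: c[dc] means 'c' followed by either 'd' or 'c'.
Scanning 'addabdbabaa' position-by-position:
  Pos 0: window 'ad' -> no
  Pos 1: window 'dd' -> no
  Pos 2: window 'da' -> no
  Pos 3: window 'ab' -> no
  Pos 4: window 'bd' -> no
  Pos 5: window 'db' -> no
  Pos 6: window 'ba' -> no
  Pos 7: window 'ab' -> no
  Pos 8: window 'ba' -> no
  Pos 9: window 'aa' -> no
  Pos 10: window 'a' -> no
Total matches: 0

0


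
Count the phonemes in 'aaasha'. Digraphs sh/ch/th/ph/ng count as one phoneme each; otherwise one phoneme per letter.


Parsing 'aaasha' greedily, digraphs first:
  'a' -> vowel phoneme (phonemes so far: 1)
  'a' -> vowel phoneme (phonemes so far: 2)
  'a' -> vowel phoneme (phonemes so far: 3)
  'sh' -> digraph (1 consonant phoneme) (phonemes so far: 4)
  'a' -> vowel phoneme (phonemes so far: 5)
Total phonemes: 5

5


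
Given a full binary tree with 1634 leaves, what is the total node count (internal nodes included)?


Leaf nodes (terminals): 1634
Internal nodes = n - 1 = 1634 - 1 = 1633
Total = leaves + internal = 1634 + 1633 = 3267

3267


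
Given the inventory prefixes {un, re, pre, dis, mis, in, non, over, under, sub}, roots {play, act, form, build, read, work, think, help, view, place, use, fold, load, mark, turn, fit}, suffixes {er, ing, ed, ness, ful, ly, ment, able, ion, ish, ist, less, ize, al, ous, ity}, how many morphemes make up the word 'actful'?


Segmenting 'actful' against the inventory:
  'act' -> root (morpheme 1)
  'ful' -> suffix (morpheme 2)
Total morphemes: 2

2


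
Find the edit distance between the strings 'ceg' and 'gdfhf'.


Building DP table for s1='ceg' (len 3) and s2='gdfhf' (len 5):
       g  d  f  h  f
    0  1  2  3  4  5
  c 1  1  2  3  4  5
  e 2  2  2  3  4  5
  g 3  2  3  3  4  5
Edit distance = dp[3][5] = 5

5


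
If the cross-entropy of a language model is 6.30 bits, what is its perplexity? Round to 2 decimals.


Perplexity formula: PP = 2^H
H = 6.30
PP = 2^6.30
Decompose: 2^6.30 = 2^6 * 2^0.30
2^6 = 64, 2^0.30 ~ 1.2311444
PP ~ 64 * 1.2311444 = 78.7932416
Rounded to 2 decimals: 78.79

78.79


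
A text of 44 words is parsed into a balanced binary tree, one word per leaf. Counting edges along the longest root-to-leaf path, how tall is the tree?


In a balanced binary tree with n leaves the deepest leaf is ceil(log2(n)) edges below the root.
log2(44) = 5.4594
ceil(5.4594) = 6
height (edges) = 6

6


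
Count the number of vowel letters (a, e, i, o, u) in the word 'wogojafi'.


Scanning each character of 'wogojafi':
  Position 1: 'w' -> consonant (running count: 0)
  Position 2: 'o' -> vowel (running count: 1)
  Position 3: 'g' -> consonant (running count: 1)
  Position 4: 'o' -> vowel (running count: 2)
  Position 5: 'j' -> consonant (running count: 2)
  Position 6: 'a' -> vowel (running count: 3)
  Position 7: 'f' -> consonant (running count: 3)
  Position 8: 'i' -> vowel (running count: 4)
Total vowels: 4

4


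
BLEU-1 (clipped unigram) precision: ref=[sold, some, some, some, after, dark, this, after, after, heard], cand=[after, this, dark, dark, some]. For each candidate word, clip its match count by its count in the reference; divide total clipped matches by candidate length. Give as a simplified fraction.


Reference word counts: {'after': 3, 'dark': 1, 'heard': 1, 'sold': 1, 'some': 3, 'this': 1}
Checking each candidate word (with clipping):
  'after' -> in reference (ref count 3, used 1/3) -> match (matches: 1)
  'this' -> in reference (ref count 1, used 1/1) -> match (matches: 2)
  'dark' -> in reference (ref count 1, used 1/1) -> match (matches: 3)
  'dark' -> ref count 1 already used up (1/1) -> clipped, no match (matches: 3)
  'some' -> in reference (ref count 3, used 1/3) -> match (matches: 4)
Clipped matches: 4, Candidate length: 5
Precision = 4/5

4/5


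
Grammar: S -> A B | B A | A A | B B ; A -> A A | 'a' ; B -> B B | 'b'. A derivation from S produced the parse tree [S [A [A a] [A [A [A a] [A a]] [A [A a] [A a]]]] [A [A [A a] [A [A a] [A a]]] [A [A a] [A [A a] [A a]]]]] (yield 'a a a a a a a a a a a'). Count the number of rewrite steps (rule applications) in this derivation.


Every bracketed nonterminal node [X ...] in the tree is produced by exactly one rule application.
Reading the tree off as a leftmost derivation:
  Step 1: S  =>  A A   (applied S -> A A)
  Step 2: A A  =>  A A A   (applied A -> A A)
  Step 3: A A A  =>  a A A   (applied A -> a)
  Step 4: a A A  =>  a A A A   (applied A -> A A)
  Step 5: a A A A  =>  a A A A A   (applied A -> A A)
  Step 6: a A A A A  =>  a a A A A   (applied A -> a)
  Step 7: a a A A A  =>  a a a A A   (applied A -> a)
  Step 8: a a a A A  =>  a a a A A A   (applied A -> A A)
  Step 9: a a a A A A  =>  a a a a A A   (applied A -> a)
  Step 10: a a a a A A  =>  a a a a a A   (applied A -> a)
  Step 11: a a a a a A  =>  a a a a a A A   (applied A -> A A)
  Step 12: a a a a a A A  =>  a a a a a A A A   (applied A -> A A)
  Step 13: a a a a a A A A  =>  a a a a a a A A   (applied A -> a)
  Step 14: a a a a a a A A  =>  a a a a a a A A A   (applied A -> A A)
  Step 15: a a a a a a A A A  =>  a a a a a a a A A   (applied A -> a)
  Step 16: a a a a a a a A A  =>  a a a a a a a a A   (applied A -> a)
  Step 17: a a a a a a a a A  =>  a a a a a a a a A A   (applied A -> A A)
  Step 18: a a a a a a a a A A  =>  a a a a a a a a a A   (applied A -> a)
  Step 19: a a a a a a a a a A  =>  a a a a a a a a a A A   (applied A -> A A)
  Step 20: a a a a a a a a a A A  =>  a a a a a a a a a a A   (applied A -> a)
  Step 21: a a a a a a a a a a A  =>  a a a a a a a a a a a   (applied A -> a)
Final yield: a a a a a a a a a a a
Total rewrite steps: 21

21


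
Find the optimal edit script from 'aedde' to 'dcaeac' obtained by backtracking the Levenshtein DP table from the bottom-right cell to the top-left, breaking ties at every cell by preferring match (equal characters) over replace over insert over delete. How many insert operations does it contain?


Edit distance = 5. Backtracking from cell (5, 6) with preference match > replace > insert > delete,
then listing the resulting alignment 'aedde' -> 'dcaeac' left to right:
  Step 1: insert 'd' [insertion #1]
  Step 2: insert 'c' [insertion #2]
  Step 3: keep 'a'
  Step 4: keep 'e'
  Step 5: delete 'd'
  Step 6: replace d->a
  Step 7: replace e->c
Total insertions: 2

2


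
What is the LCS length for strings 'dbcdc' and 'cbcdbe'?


DP table for LCS of 'dbcdc' and 'cbcdbe':
       c  b  c  d  b  e
    0  0  0  0  0  0  0
  d 0  0  0  0  1  1  1
  b 0  0  1  1  1  2  2
  c 0  1  1  2  2  2  2
  d 0  1  1  2  3  3  3
  c 0  1  1  2  3  3  3
LCS: 'bcd'
LCS length = 3

3


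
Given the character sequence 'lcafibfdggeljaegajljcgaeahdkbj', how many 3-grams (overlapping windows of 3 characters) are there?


String 'lcafibfdggeljaegajljcgaeahdkbj' has length L = 30.
Number of overlapping n-grams = L - n + 1
Substituting: 30 - 3 + 1 = 28

28


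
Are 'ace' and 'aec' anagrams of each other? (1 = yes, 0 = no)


Sort characters of 'ace': 'ace'
Sort characters of 'aec': 'ace'
Sorted forms match -> they ARE anagrams
Result: 1

1


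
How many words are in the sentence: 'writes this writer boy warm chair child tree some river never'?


Counting words by splitting on spaces:
  Word 1: 'writes'
  Word 2: 'this'
  Word 3: 'writer'
  Word 4: 'boy'
  Word 5: 'warm'
  Word 6: 'chair'
  Word 7: 'child'
  Word 8: 'tree'
  Word 9: 'some'
  Word 10: 'river'
  Word 11: 'never'
Total words: 11

11


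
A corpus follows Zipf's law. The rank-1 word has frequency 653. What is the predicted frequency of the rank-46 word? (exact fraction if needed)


Zipf's law: freq(rank) = f1 / rank
f1 = 653, rank = 46
freq = 653 / 46
GCD(653, 46) = 1
Simplified: 653/46

653/46


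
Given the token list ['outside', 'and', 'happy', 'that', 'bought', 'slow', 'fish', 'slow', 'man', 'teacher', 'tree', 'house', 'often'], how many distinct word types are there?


Listing all tokens and tracking unique types:
  Token 1: 'outside' -> NEW (unique so far: 1)
  Token 2: 'and' -> NEW (unique so far: 2)
  Token 3: 'happy' -> NEW (unique so far: 3)
  Token 4: 'that' -> NEW (unique so far: 4)
  Token 5: 'bought' -> NEW (unique so far: 5)
  Token 6: 'slow' -> NEW (unique so far: 6)
  Token 7: 'fish' -> NEW (unique so far: 7)
  Token 8: 'slow' -> duplicate (unique so far: 7)
  Token 9: 'man' -> NEW (unique so far: 8)
  Token 10: 'teacher' -> NEW (unique so far: 9)
  Token 11: 'tree' -> NEW (unique so far: 10)
  Token 12: 'house' -> NEW (unique so far: 11)
  Token 13: 'often' -> NEW (unique so far: 12)
Unique types: ('and', 'bought', 'fish', 'happy', 'house', 'man', 'often', 'outside', 'slow', 'teacher', 'that', 'tree')
Vocabulary size: 12

12


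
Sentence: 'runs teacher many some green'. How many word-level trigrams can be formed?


Word trigrams from [5] words:
  Trigram 1: (runs teacher many)
  Trigram 2: (teacher many some)
  Trigram 3: (many some green)
Total word trigrams: 5 - 2 = 3

3


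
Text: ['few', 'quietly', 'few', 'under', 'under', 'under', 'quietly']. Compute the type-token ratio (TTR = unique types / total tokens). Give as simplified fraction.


Tokens: 7
Unique types: ('few', 'quietly', 'under') = 3
TTR = 3/7
Already in lowest terms.

3/7


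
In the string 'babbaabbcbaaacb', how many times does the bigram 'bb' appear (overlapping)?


Scanning 'babbaabbcbaaacb' for bigram 'bb':
  Position 0: 'ba' -> no
  Position 1: 'ab' -> no
  Position 2: 'bb' -> MATCH
  Position 3: 'ba' -> no
  Position 4: 'aa' -> no
  Position 5: 'ab' -> no
  Position 6: 'bb' -> MATCH
  Position 7: 'bc' -> no
  Position 8: 'cb' -> no
  Position 9: 'ba' -> no
  Position 10: 'aa' -> no
  Position 11: 'aa' -> no
  Position 12: 'ac' -> no
  Position 13: 'cb' -> no
Total matches: 2

2


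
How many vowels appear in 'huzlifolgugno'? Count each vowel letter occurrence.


Scanning each character of 'huzlifolgugno':
  Position 1: 'h' -> consonant (running count: 0)
  Position 2: 'u' -> vowel (running count: 1)
  Position 3: 'z' -> consonant (running count: 1)
  Position 4: 'l' -> consonant (running count: 1)
  Position 5: 'i' -> vowel (running count: 2)
  Position 6: 'f' -> consonant (running count: 2)
  Position 7: 'o' -> vowel (running count: 3)
  Position 8: 'l' -> consonant (running count: 3)
  Position 9: 'g' -> consonant (running count: 3)
  Position 10: 'u' -> vowel (running count: 4)
  Position 11: 'g' -> consonant (running count: 4)
  Position 12: 'n' -> consonant (running count: 4)
  Position 13: 'o' -> vowel (running count: 5)
Total vowels: 5

5


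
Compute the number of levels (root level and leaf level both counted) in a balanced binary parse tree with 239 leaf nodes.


In a balanced binary tree with n leaves the deepest leaf is ceil(log2(n)) edges below the root,
so counting node levels inclusive of root and leaves gives ceil(log2(n)) + 1 levels.
log2(239) = 7.9009
ceil(7.9009) = 8
levels = 8 + 1 = 9

9


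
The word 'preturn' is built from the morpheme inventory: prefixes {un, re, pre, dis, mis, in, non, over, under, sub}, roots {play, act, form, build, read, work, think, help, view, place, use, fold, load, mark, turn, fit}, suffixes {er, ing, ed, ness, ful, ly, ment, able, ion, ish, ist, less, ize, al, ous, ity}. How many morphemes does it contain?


Segmenting 'preturn' against the inventory:
  'pre' -> prefix (morpheme 1)
  'turn' -> root (morpheme 2)
Total morphemes: 2

2


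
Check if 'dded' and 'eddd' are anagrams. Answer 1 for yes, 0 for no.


Sort characters of 'dded': 'ddde'
Sort characters of 'eddd': 'ddde'
Sorted forms match -> they ARE anagrams
Result: 1

1


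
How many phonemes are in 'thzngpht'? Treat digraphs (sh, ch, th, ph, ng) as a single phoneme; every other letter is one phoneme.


Parsing 'thzngpht' greedily, digraphs first:
  'th' -> digraph (1 consonant phoneme) (phonemes so far: 1)
  'z' -> consonant phoneme (phonemes so far: 2)
  'ng' -> digraph (1 consonant phoneme) (phonemes so far: 3)
  'ph' -> digraph (1 consonant phoneme) (phonemes so far: 4)
  't' -> consonant phoneme (phonemes so far: 5)
Total phonemes: 5

5


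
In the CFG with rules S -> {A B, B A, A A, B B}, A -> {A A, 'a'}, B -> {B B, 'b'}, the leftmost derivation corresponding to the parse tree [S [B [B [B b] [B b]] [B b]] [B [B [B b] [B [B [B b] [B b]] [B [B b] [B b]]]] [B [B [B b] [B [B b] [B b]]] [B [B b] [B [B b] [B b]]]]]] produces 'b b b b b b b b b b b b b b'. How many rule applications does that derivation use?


Every bracketed nonterminal node [X ...] in the tree is produced by exactly one rule application.
Reading the tree off as a leftmost derivation:
  Step 1: S  =>  B B   (applied S -> B B)
  Step 2: B B  =>  B B B   (applied B -> B B)
  Step 3: B B B  =>  B B B B   (applied B -> B B)
  Step 4: B B B B  =>  b B B B   (applied B -> b)
  Step 5: b B B B  =>  b b B B   (applied B -> b)
  Step 6: b b B B  =>  b b b B   (applied B -> b)
  Step 7: b b b B  =>  b b b B B   (applied B -> B B)
  Step 8: b b b B B  =>  b b b B B B   (applied B -> B B)
  Step 9: b b b B B B  =>  b b b b B B   (applied B -> b)
  Step 10: b b b b B B  =>  b b b b B B B   (applied B -> B B)
  Step 11: b b b b B B B  =>  b b b b B B B B   (applied B -> B B)
  Step 12: b b b b B B B B  =>  b b b b b B B B   (applied B -> b)
  Step 13: b b b b b B B B  =>  b b b b b b B B   (applied B -> b)
  Step 14: b b b b b b B B  =>  b b b b b b B B B   (applied B -> B B)
  Step 15: b b b b b b B B B  =>  b b b b b b b B B   (applied B -> b)
  Step 16: b b b b b b b B B  =>  b b b b b b b b B   (applied B -> b)
  Step 17: b b b b b b b b B  =>  b b b b b b b b B B   (applied B -> B B)
  Step 18: b b b b b b b b B B  =>  b b b b b b b b B B B   (applied B -> B B)
  Step 19: b b b b b b b b B B B  =>  b b b b b b b b b B B   (applied B -> b)
  Step 20: b b b b b b b b b B B  =>  b b b b b b b b b B B B   (applied B -> B B)
  Step 21: b b b b b b b b b B B B  =>  b b b b b b b b b b B B   (applied B -> b)
  Step 22: b b b b b b b b b b B B  =>  b b b b b b b b b b b B   (applied B -> b)
  Step 23: b b b b b b b b b b b B  =>  b b b b b b b b b b b B B   (applied B -> B B)
  Step 24: b b b b b b b b b b b B B  =>  b b b b b b b b b b b b B   (applied B -> b)
  Step 25: b b b b b b b b b b b b B  =>  b b b b b b b b b b b b B B   (applied B -> B B)
  Step 26: b b b b b b b b b b b b B B  =>  b b b b b b b b b b b b b B   (applied B -> b)
  Step 27: b b b b b b b b b b b b b B  =>  b b b b b b b b b b b b b b   (applied B -> b)
Final yield: b b b b b b b b b b b b b b
Total rewrite steps: 27

27


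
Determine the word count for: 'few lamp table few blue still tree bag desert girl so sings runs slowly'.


Counting words by splitting on spaces:
  Word 1: 'few'
  Word 2: 'lamp'
  Word 3: 'table'
  Word 4: 'few'
  Word 5: 'blue'
  Word 6: 'still'
  Word 7: 'tree'
  Word 8: 'bag'
  Word 9: 'desert'
  Word 10: 'girl'
  Word 11: 'so'
  Word 12: 'sings'
  Word 13: 'runs'
  Word 14: 'slowly'
Total words: 14

14


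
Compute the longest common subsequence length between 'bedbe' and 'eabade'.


DP table for LCS of 'bedbe' and 'eabade':
       e  a  b  a  d  e
    0  0  0  0  0  0  0
  b 0  0  0  1  1  1  1
  e 0  1  1  1  1  1  2
  d 0  1  1  1  1  2  2
  b 0  1  1  2  2  2  2
  e 0  1  1  2  2  2  3
LCS: 'bde'
LCS length = 3

3


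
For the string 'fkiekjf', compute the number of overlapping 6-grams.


String 'fkiekjf' has length L = 7.
Number of overlapping n-grams = L - n + 1
Substituting: 7 - 6 + 1 = 2

2


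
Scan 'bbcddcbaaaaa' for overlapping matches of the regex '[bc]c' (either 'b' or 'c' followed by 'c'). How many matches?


Pattern: [bc]c means either 'b' or 'c' followed by 'c'.
Scanning 'bbcddcbaaaaa' position-by-position:
  Pos 0: window 'bb' -> no
  Pos 1: window 'bc' -> MATCH
  Pos 2: window 'cd' -> no
  Pos 3: window 'dd' -> no
  Pos 4: window 'dc' -> no
  Pos 5: window 'cb' -> no
  Pos 6: window 'ba' -> no
  Pos 7: window 'aa' -> no
  Pos 8: window 'aa' -> no
  Pos 9: window 'aa' -> no
  Pos 10: window 'aa' -> no
  Pos 11: window 'a' -> no
Total matches: 1

1


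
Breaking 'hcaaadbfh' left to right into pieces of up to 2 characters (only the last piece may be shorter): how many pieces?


'hcaaadbfh' has 9 characters.
Chunking with max size 2:
  Chunk 1: 'hc' (positions 0-1)
  Chunk 2: 'aa' (positions 2-3)
  Chunk 3: 'ad' (positions 4-5)
  Chunk 4: 'bf' (positions 6-7)
  Chunk 5: 'h' (positions 8-8)
Total chunks: ceil(9 / 2) = 5

5


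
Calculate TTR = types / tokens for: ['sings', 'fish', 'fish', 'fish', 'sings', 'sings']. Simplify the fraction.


Tokens: 6
Unique types: ('fish', 'sings') = 2
TTR = 2/6
Simplify: divide both by 2 -> 1/3
TTR = 1/3

1/3


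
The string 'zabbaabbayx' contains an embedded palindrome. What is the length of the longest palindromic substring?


Scanning 'zabbaabbayx' for palindromic substrings.
Substring at positions 1-8: 'abbaabba'.
Check: reverse('abbaabba') = 'abbaabba' -> palindrome confirmed.
Neighbouring characters ('z' / 'y') break symmetry, so it cannot extend further.
No longer palindromic substring exists; longest length = 8

8


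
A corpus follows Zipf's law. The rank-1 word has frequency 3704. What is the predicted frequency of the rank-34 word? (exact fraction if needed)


Zipf's law: freq(rank) = f1 / rank
f1 = 3704, rank = 34
freq = 3704 / 34
GCD(3704, 34) = 2
Simplified: 1852/17

1852/17


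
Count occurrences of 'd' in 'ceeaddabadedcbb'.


Scanning 'ceeaddabadedcbb' for 'd':
  Position 4: 'd' -> MATCH (count: 1)
  Position 5: 'd' -> MATCH (count: 2)
  Position 9: 'd' -> MATCH (count: 3)
  Position 11: 'd' -> MATCH (count: 4)
Total occurrences of 'd': 4

4


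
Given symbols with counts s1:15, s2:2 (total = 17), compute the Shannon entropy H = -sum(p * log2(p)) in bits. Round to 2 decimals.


Computing entropy H = -sum(p_i * log2(p_i)):
  s1: p = 15/17 = 0.8824, -p*log2(p) = 0.1593
  s2: p = 2/17 = 0.1176, -p*log2(p) = 0.3632
H = sum of terms = 0.5225
Rounded to 2 decimals: 0.52

0.52


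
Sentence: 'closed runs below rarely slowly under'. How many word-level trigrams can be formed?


Word trigrams from [6] words:
  Trigram 1: (closed runs below)
  Trigram 2: (runs below rarely)
  Trigram 3: (below rarely slowly)
  Trigram 4: (rarely slowly under)
Total word trigrams: 6 - 2 = 4

4


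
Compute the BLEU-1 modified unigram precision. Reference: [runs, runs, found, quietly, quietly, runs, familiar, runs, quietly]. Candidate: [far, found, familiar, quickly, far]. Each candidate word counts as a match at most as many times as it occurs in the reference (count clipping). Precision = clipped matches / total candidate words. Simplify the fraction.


Reference word counts: {'familiar': 1, 'found': 1, 'quietly': 3, 'runs': 4}
Checking each candidate word (with clipping):
  'far' -> not in reference -> no match (matches: 0)
  'found' -> in reference (ref count 1, used 1/1) -> match (matches: 1)
  'familiar' -> in reference (ref count 1, used 1/1) -> match (matches: 2)
  'quickly' -> not in reference -> no match (matches: 2)
  'far' -> not in reference -> no match (matches: 2)
Clipped matches: 2, Candidate length: 5
Precision = 2/5

2/5


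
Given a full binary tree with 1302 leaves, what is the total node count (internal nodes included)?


Leaf nodes (terminals): 1302
Internal nodes = n - 1 = 1302 - 1 = 1301
Total = leaves + internal = 1302 + 1301 = 2603

2603


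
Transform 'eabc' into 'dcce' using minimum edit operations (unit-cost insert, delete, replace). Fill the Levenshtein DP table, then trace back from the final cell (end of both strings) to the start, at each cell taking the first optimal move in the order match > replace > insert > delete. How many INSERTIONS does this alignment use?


Edit distance = 4. Backtracking from cell (4, 4) with preference match > replace > insert > delete,
then listing the resulting alignment 'eabc' -> 'dcce' left to right:
  Step 1: replace e->d
  Step 2: replace a->c
  Step 3: replace b->c
  Step 4: replace c->e
Total insertions: 0

0


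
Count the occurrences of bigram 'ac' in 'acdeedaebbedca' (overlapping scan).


Scanning 'acdeedaebbedca' for bigram 'ac':
  Position 0: 'ac' -> MATCH
  Position 1: 'cd' -> no
  Position 2: 'de' -> no
  Position 3: 'ee' -> no
  Position 4: 'ed' -> no
  Position 5: 'da' -> no
  Position 6: 'ae' -> no
  Position 7: 'eb' -> no
  Position 8: 'bb' -> no
  Position 9: 'be' -> no
  Position 10: 'ed' -> no
  Position 11: 'dc' -> no
  Position 12: 'ca' -> no
Total matches: 1

1


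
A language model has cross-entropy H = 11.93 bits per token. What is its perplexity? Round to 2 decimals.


Perplexity formula: PP = 2^H
H = 11.93
PP = 2^11.93
Decompose: 2^11.93 = 2^11 * 2^0.93
2^11 = 2048, 2^0.93 ~ 1.9052760
PP ~ 2048 * 1.9052760 = 3902.0052480
Rounded to 2 decimals: 3902.01

3902.01


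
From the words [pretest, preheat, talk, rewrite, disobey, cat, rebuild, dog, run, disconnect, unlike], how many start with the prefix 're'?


Checking each word for prefix 're':
  'pretest' -> no (count: 0)
  'preheat' -> no (count: 0)
  'talk' -> no (count: 0)
  'rewrite' -> YES, starts with 're' (count: 1)
  'disobey' -> no (count: 1)
  'cat' -> no (count: 1)
  'rebuild' -> YES, starts with 're' (count: 2)
  'dog' -> no (count: 2)
  'run' -> no (count: 2)
  'disconnect' -> no (count: 2)
  'unlike' -> no (count: 2)
Total with prefix 're': 2

2


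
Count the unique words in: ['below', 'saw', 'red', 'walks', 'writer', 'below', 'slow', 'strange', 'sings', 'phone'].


Listing all tokens and tracking unique types:
  Token 1: 'below' -> NEW (unique so far: 1)
  Token 2: 'saw' -> NEW (unique so far: 2)
  Token 3: 'red' -> NEW (unique so far: 3)
  Token 4: 'walks' -> NEW (unique so far: 4)
  Token 5: 'writer' -> NEW (unique so far: 5)
  Token 6: 'below' -> duplicate (unique so far: 5)
  Token 7: 'slow' -> NEW (unique so far: 6)
  Token 8: 'strange' -> NEW (unique so far: 7)
  Token 9: 'sings' -> NEW (unique so far: 8)
  Token 10: 'phone' -> NEW (unique so far: 9)
Unique types: ('below', 'phone', 'red', 'saw', 'sings', 'slow', 'strange', 'walks', 'writer')
Vocabulary size: 9

9


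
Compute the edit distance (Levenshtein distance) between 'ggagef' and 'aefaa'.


Building DP table for s1='ggagef' (len 6) and s2='aefaa' (len 5):
       a  e  f  a  a
    0  1  2  3  4  5
  g 1  1  2  3  4  5
  g 2  2  2  3  4  5
  a 3  2  3  3  3  4
  g 4  3  3  4  4  4
  e 5  4  3  4  5  5
  f 6  5  4  3  4  5
Edit distance = dp[6][5] = 5

5


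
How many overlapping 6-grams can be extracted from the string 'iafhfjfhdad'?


String 'iafhfjfhdad' has length L = 11.
Number of overlapping n-grams = L - n + 1
Substituting: 11 - 6 + 1 = 6

6


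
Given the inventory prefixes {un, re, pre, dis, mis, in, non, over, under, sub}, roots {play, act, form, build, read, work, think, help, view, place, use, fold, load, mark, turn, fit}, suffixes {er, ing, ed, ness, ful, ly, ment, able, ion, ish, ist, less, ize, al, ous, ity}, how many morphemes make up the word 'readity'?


Segmenting 'readity' against the inventory:
  'read' -> root (morpheme 1)
  'ity' -> suffix (morpheme 2)
Total morphemes: 2

2


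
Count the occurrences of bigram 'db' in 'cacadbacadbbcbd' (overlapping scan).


Scanning 'cacadbacadbbcbd' for bigram 'db':
  Position 0: 'ca' -> no
  Position 1: 'ac' -> no
  Position 2: 'ca' -> no
  Position 3: 'ad' -> no
  Position 4: 'db' -> MATCH
  Position 5: 'ba' -> no
  Position 6: 'ac' -> no
  Position 7: 'ca' -> no
  Position 8: 'ad' -> no
  Position 9: 'db' -> MATCH
  Position 10: 'bb' -> no
  Position 11: 'bc' -> no
  Position 12: 'cb' -> no
  Position 13: 'bd' -> no
Total matches: 2

2


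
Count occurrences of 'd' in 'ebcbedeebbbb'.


Scanning 'ebcbedeebbbb' for 'd':
  Position 5: 'd' -> MATCH (count: 1)
Total occurrences of 'd': 1

1


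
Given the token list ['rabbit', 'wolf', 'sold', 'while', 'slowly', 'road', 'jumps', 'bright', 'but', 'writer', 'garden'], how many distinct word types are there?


Listing all tokens and tracking unique types:
  Token 1: 'rabbit' -> NEW (unique so far: 1)
  Token 2: 'wolf' -> NEW (unique so far: 2)
  Token 3: 'sold' -> NEW (unique so far: 3)
  Token 4: 'while' -> NEW (unique so far: 4)
  Token 5: 'slowly' -> NEW (unique so far: 5)
  Token 6: 'road' -> NEW (unique so far: 6)
  Token 7: 'jumps' -> NEW (unique so far: 7)
  Token 8: 'bright' -> NEW (unique so far: 8)
  Token 9: 'but' -> NEW (unique so far: 9)
  Token 10: 'writer' -> NEW (unique so far: 10)
  Token 11: 'garden' -> NEW (unique so far: 11)
Unique types: ('bright', 'but', 'garden', 'jumps', 'rabbit', 'road', 'slowly', 'sold', 'while', 'wolf', 'writer')
Vocabulary size: 11

11
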